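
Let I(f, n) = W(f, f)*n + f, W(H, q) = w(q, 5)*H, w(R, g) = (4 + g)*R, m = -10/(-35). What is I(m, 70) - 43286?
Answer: -302640/7 ≈ -43234.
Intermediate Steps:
m = 2/7 (m = -10*(-1/35) = 2/7 ≈ 0.28571)
w(R, g) = R*(4 + g)
W(H, q) = 9*H*q (W(H, q) = (q*(4 + 5))*H = (q*9)*H = (9*q)*H = 9*H*q)
I(f, n) = f + 9*n*f**2 (I(f, n) = (9*f*f)*n + f = (9*f**2)*n + f = 9*n*f**2 + f = f + 9*n*f**2)
I(m, 70) - 43286 = 2*(1 + 9*(2/7)*70)/7 - 43286 = 2*(1 + 180)/7 - 43286 = (2/7)*181 - 43286 = 362/7 - 43286 = -302640/7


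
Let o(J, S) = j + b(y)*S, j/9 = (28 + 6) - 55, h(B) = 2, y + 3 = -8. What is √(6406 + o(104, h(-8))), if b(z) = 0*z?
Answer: √6217 ≈ 78.848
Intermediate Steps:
y = -11 (y = -3 - 8 = -11)
b(z) = 0
j = -189 (j = 9*((28 + 6) - 55) = 9*(34 - 55) = 9*(-21) = -189)
o(J, S) = -189 (o(J, S) = -189 + 0*S = -189 + 0 = -189)
√(6406 + o(104, h(-8))) = √(6406 - 189) = √6217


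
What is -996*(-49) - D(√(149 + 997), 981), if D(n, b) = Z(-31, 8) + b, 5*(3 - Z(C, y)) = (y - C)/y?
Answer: 1912839/40 ≈ 47821.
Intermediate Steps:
Z(C, y) = 3 - (y - C)/(5*y)
D(n, b) = 81/40 + b (D(n, b) = (⅕)*(-31 + 14*8)/8 + b = (⅕)*(⅛)*(-31 + 112) + b = (⅕)*(⅛)*81 + b = 81/40 + b)
-996*(-49) - D(√(149 + 997), 981) = -996*(-49) - (81/40 + 981) = 48804 - 1*39321/40 = 48804 - 39321/40 = 1912839/40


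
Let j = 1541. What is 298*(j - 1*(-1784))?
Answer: 990850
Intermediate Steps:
298*(j - 1*(-1784)) = 298*(1541 - 1*(-1784)) = 298*(1541 + 1784) = 298*3325 = 990850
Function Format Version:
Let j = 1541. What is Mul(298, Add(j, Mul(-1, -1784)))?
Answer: 990850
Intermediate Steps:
Mul(298, Add(j, Mul(-1, -1784))) = Mul(298, Add(1541, Mul(-1, -1784))) = Mul(298, Add(1541, 1784)) = Mul(298, 3325) = 990850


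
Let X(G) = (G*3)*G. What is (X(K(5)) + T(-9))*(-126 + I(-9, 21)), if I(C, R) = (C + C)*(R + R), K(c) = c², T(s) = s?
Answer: -1645812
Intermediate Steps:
X(G) = 3*G² (X(G) = (3*G)*G = 3*G²)
I(C, R) = 4*C*R (I(C, R) = (2*C)*(2*R) = 4*C*R)
(X(K(5)) + T(-9))*(-126 + I(-9, 21)) = (3*(5²)² - 9)*(-126 + 4*(-9)*21) = (3*25² - 9)*(-126 - 756) = (3*625 - 9)*(-882) = (1875 - 9)*(-882) = 1866*(-882) = -1645812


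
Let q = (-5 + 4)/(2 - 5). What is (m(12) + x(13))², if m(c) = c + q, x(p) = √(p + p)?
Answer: 1603/9 + 74*√26/3 ≈ 303.89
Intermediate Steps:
x(p) = √2*√p (x(p) = √(2*p) = √2*√p)
q = ⅓ (q = -1/(-3) = -1*(-⅓) = ⅓ ≈ 0.33333)
m(c) = ⅓ + c (m(c) = c + ⅓ = ⅓ + c)
(m(12) + x(13))² = ((⅓ + 12) + √2*√13)² = (37/3 + √26)²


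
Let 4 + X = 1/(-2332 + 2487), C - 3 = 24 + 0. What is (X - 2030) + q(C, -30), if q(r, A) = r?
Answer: -311084/155 ≈ -2007.0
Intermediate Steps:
C = 27 (C = 3 + (24 + 0) = 3 + 24 = 27)
X = -619/155 (X = -4 + 1/(-2332 + 2487) = -4 + 1/155 = -619/155 ≈ -3.9935)
(X - 2030) + q(C, -30) = (-619/155 - 2030) + 27 = -315269/155 + 27 = -311084/155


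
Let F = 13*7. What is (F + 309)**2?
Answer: 160000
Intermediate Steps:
F = 91
(F + 309)**2 = (91 + 309)**2 = 400**2 = 160000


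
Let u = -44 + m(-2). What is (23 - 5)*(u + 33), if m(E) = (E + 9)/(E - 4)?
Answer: -219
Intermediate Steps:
m(E) = (9 + E)/(-4 + E)
u = -271/6 (u = -44 + (9 - 2)/(-4 - 2) = -44 + 7/(-6) = -44 - ⅙*7 = -44 - 7/6 = -271/6 ≈ -45.167)
(23 - 5)*(u + 33) = (23 - 5)*(-271/6 + 33) = 18*(-73/6) = -219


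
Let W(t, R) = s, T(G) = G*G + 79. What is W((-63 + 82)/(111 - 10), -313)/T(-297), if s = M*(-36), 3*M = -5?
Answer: 15/22072 ≈ 0.00067959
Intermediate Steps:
M = -5/3 (M = (⅓)*(-5) = -5/3 ≈ -1.6667)
T(G) = 79 + G² (T(G) = G² + 79 = 79 + G²)
s = 60 (s = -5/3*(-36) = 60)
W(t, R) = 60
W((-63 + 82)/(111 - 10), -313)/T(-297) = 60/(79 + (-297)²) = 60/(79 + 88209) = 60/88288 = 60*(1/88288) = 15/22072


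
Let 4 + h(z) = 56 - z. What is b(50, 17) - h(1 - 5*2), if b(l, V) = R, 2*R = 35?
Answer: -87/2 ≈ -43.500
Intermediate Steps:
h(z) = 52 - z (h(z) = -4 + (56 - z) = 52 - z)
R = 35/2 (R = (1/2)*35 = 35/2 ≈ 17.500)
b(l, V) = 35/2
b(50, 17) - h(1 - 5*2) = 35/2 - (52 - (1 - 5*2)) = 35/2 - (52 - (1 - 10)) = 35/2 - (52 - 1*(-9)) = 35/2 - (52 + 9) = 35/2 - 1*61 = 35/2 - 61 = -87/2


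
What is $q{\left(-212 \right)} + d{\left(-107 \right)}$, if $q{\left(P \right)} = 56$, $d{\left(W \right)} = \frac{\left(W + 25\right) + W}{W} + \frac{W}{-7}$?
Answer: $\frac{54716}{749} \approx 73.052$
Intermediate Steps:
$d{\left(W \right)} = - \frac{W}{7} + \frac{25 + 2 W}{W}$ ($d{\left(W \right)} = \frac{\left(25 + W\right) + W}{W} + W \left(- \frac{1}{7}\right) = \frac{25 + 2 W}{W} - \frac{W}{7} = - \frac{W}{7} + \frac{25 + 2 W}{W}$)
$q{\left(-212 \right)} + d{\left(-107 \right)} = 56 + \left(2 + \frac{25}{-107} - - \frac{107}{7}\right) = 56 + \left(2 + 25 \left(- \frac{1}{107}\right) + \frac{107}{7}\right) = 56 + \left(2 - \frac{25}{107} + \frac{107}{7}\right) = 56 + \frac{12772}{749} = \frac{54716}{749}$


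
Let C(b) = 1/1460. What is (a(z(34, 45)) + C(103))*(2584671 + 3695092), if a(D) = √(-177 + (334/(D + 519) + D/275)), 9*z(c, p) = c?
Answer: 6279763/1460 + 6279763*I*√4251244832461/155265 ≈ 4301.2 + 8.3393e+7*I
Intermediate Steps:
z(c, p) = c/9
C(b) = 1/1460
a(D) = √(-177 + 334/(519 + D) + D/275) (a(D) = √(-177 + (334/(519 + D) + D*(1/275))) = √(-177 + (334/(519 + D) + D/275)) = √(-177 + 334/(519 + D) + D/275))
(a(z(34, 45)) + C(103))*(2584671 + 3695092) = (√(-535425 + 11*((⅑)*34) + 1010350/(519 + (⅑)*34))/55 + 1/1460)*(2584671 + 3695092) = (√(-535425 + 11*(34/9) + 1010350/(519 + 34/9))/55 + 1/1460)*6279763 = (√(-535425 + 374/9 + 1010350/(4705/9))/55 + 1/1460)*6279763 = (√(-535425 + 374/9 + 1010350*(9/4705))/55 + 1/1460)*6279763 = (√(-535425 + 374/9 + 1818630/941)/55 + 1/1460)*6279763 = (√(-4517794721/8469)/55 + 1/1460)*6279763 = ((I*√4251244832461/2823)/55 + 1/1460)*6279763 = (I*√4251244832461/155265 + 1/1460)*6279763 = (1/1460 + I*√4251244832461/155265)*6279763 = 6279763/1460 + 6279763*I*√4251244832461/155265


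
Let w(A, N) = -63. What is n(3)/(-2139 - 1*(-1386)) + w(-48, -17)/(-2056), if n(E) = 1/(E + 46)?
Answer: 2322455/75860232 ≈ 0.030615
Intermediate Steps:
n(E) = 1/(46 + E)
n(3)/(-2139 - 1*(-1386)) + w(-48, -17)/(-2056) = 1/((46 + 3)*(-2139 - 1*(-1386))) - 63/(-2056) = 1/(49*(-2139 + 1386)) - 63*(-1/2056) = (1/49)/(-753) + 63/2056 = (1/49)*(-1/753) + 63/2056 = -1/36897 + 63/2056 = 2322455/75860232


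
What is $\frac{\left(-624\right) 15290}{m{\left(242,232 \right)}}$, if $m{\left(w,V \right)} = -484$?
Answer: $\frac{216840}{11} \approx 19713.0$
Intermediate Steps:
$\frac{\left(-624\right) 15290}{m{\left(242,232 \right)}} = \frac{\left(-624\right) 15290}{-484} = \left(-9540960\right) \left(- \frac{1}{484}\right) = \frac{216840}{11}$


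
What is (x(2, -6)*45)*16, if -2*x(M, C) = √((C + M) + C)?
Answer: -360*I*√10 ≈ -1138.4*I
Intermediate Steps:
x(M, C) = -√(M + 2*C)/2 (x(M, C) = -√((C + M) + C)/2 = -√(M + 2*C)/2)
(x(2, -6)*45)*16 = (-√(2 + 2*(-6))/2*45)*16 = (-√(2 - 12)/2*45)*16 = (-I*√10/2*45)*16 = -45*I*√10/2*16 = -360*I*√10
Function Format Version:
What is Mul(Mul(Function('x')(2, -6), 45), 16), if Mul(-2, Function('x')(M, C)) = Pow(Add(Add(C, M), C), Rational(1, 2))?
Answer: Mul(-360, I, Pow(10, Rational(1, 2))) ≈ Mul(-1138.4, I)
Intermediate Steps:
Function('x')(M, C) = Mul(Rational(-1, 2), Pow(Add(M, Mul(2, C)), Rational(1, 2))) (Function('x')(M, C) = Mul(Rational(-1, 2), Pow(Add(Add(C, M), C), Rational(1, 2))) = Mul(Rational(-1, 2), Pow(Add(M, Mul(2, C)), Rational(1, 2))))
Mul(Mul(Function('x')(2, -6), 45), 16) = Mul(Mul(Mul(Rational(-1, 2), Pow(Add(2, Mul(2, -6)), Rational(1, 2))), 45), 16) = Mul(Mul(Mul(Rational(-1, 2), Pow(Add(2, -12), Rational(1, 2))), 45), 16) = Mul(Mul(Mul(Rational(-1, 2), Pow(-10, Rational(1, 2))), 45), 16) = Mul(Mul(Mul(Rational(-1, 2), Mul(I, Pow(10, Rational(1, 2)))), 45), 16) = Mul(Mul(Mul(Rational(-1, 2), I, Pow(10, Rational(1, 2))), 45), 16) = Mul(Mul(Rational(-45, 2), I, Pow(10, Rational(1, 2))), 16) = Mul(-360, I, Pow(10, Rational(1, 2)))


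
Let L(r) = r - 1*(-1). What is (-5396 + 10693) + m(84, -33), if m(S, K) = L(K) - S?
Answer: 5181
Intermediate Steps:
L(r) = 1 + r (L(r) = r + 1 = 1 + r)
m(S, K) = 1 + K - S (m(S, K) = (1 + K) - S = 1 + K - S)
(-5396 + 10693) + m(84, -33) = (-5396 + 10693) + (1 - 33 - 1*84) = 5297 + (1 - 33 - 84) = 5297 - 116 = 5181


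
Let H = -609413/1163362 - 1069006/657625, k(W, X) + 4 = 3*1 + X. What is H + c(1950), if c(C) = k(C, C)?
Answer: 1489449611619953/765055935250 ≈ 1946.9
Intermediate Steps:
k(W, X) = -1 + X (k(W, X) = -4 + (3*1 + X) = -4 + (3 + X) = -1 + X)
c(C) = -1 + C
H = -1644406182297/765055935250 (H = -609413*1/1163362 - 1069006*1/657625 = -609413/1163362 - 1069006/657625 = -1644406182297/765055935250 ≈ -2.1494)
H + c(1950) = -1644406182297/765055935250 + (-1 + 1950) = -1644406182297/765055935250 + 1949 = 1489449611619953/765055935250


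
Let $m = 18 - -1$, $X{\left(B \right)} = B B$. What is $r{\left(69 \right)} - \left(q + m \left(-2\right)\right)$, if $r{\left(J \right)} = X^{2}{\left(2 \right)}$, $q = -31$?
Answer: $85$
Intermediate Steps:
$X{\left(B \right)} = B^{2}$
$r{\left(J \right)} = 16$ ($r{\left(J \right)} = \left(2^{2}\right)^{2} = 4^{2} = 16$)
$m = 19$ ($m = 18 + 1 = 19$)
$r{\left(69 \right)} - \left(q + m \left(-2\right)\right) = 16 - \left(-31 + 19 \left(-2\right)\right) = 16 - \left(-31 - 38\right) = 16 - -69 = 16 + 69 = 85$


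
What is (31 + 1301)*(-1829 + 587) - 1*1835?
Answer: -1656179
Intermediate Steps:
(31 + 1301)*(-1829 + 587) - 1*1835 = 1332*(-1242) - 1835 = -1654344 - 1835 = -1656179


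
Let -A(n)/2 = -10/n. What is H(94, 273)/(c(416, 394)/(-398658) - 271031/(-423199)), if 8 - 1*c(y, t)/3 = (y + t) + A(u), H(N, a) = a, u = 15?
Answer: 23029142537583/54534292994 ≈ 422.29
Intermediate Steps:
A(n) = 20/n (A(n) = -(-20)/n = 20/n)
c(y, t) = 20 - 3*t - 3*y (c(y, t) = 24 - 3*((y + t) + 20/15) = 24 - 3*((t + y) + 20*(1/15)) = 24 - 3*((t + y) + 4/3) = 24 - 3*(4/3 + t + y) = 24 + (-4 - 3*t - 3*y) = 20 - 3*t - 3*y)
H(94, 273)/(c(416, 394)/(-398658) - 271031/(-423199)) = 273/((20 - 3*394 - 3*416)/(-398658) - 271031/(-423199)) = 273/((20 - 1182 - 1248)*(-1/398658) - 271031*(-1/423199)) = 273/(-2410*(-1/398658) + 271031/423199) = 273/(1205/199329 + 271031/423199) = 273/(54534292994/84355833471) = 273*(84355833471/54534292994) = 23029142537583/54534292994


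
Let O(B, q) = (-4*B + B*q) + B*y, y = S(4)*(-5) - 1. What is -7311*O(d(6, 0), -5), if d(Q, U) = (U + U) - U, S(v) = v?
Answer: 0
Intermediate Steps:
y = -21 (y = 4*(-5) - 1 = -20 - 1 = -21)
d(Q, U) = U (d(Q, U) = 2*U - U = U)
O(B, q) = -25*B + B*q (O(B, q) = (-4*B + B*q) + B*(-21) = (-4*B + B*q) - 21*B = -25*B + B*q)
-7311*O(d(6, 0), -5) = -0*(-25 - 5) = -0*(-30) = -7311*0 = 0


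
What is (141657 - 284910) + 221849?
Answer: 78596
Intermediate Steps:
(141657 - 284910) + 221849 = -143253 + 221849 = 78596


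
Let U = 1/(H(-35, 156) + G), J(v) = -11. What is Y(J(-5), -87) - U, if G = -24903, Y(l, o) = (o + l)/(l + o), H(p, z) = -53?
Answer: 24957/24956 ≈ 1.0000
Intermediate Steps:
Y(l, o) = 1 (Y(l, o) = (l + o)/(l + o) = 1)
U = -1/24956 (U = 1/(-53 - 24903) = 1/(-24956) = -1/24956 ≈ -4.0071e-5)
Y(J(-5), -87) - U = 1 - 1*(-1/24956) = 1 + 1/24956 = 24957/24956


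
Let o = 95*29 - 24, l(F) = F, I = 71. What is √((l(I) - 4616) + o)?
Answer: I*√1814 ≈ 42.591*I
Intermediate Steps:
o = 2731 (o = 2755 - 24 = 2731)
√((l(I) - 4616) + o) = √((71 - 4616) + 2731) = √(-4545 + 2731) = √(-1814) = I*√1814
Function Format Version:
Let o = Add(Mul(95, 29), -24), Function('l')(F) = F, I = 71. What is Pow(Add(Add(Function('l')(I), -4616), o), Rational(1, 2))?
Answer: Mul(I, Pow(1814, Rational(1, 2))) ≈ Mul(42.591, I)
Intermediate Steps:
o = 2731 (o = Add(2755, -24) = 2731)
Pow(Add(Add(Function('l')(I), -4616), o), Rational(1, 2)) = Pow(Add(Add(71, -4616), 2731), Rational(1, 2)) = Pow(Add(-4545, 2731), Rational(1, 2)) = Pow(-1814, Rational(1, 2)) = Mul(I, Pow(1814, Rational(1, 2)))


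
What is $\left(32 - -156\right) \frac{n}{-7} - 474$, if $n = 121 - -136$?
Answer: $- \frac{51634}{7} \approx -7376.3$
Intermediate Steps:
$n = 257$ ($n = 121 + 136 = 257$)
$\left(32 - -156\right) \frac{n}{-7} - 474 = \left(32 - -156\right) \frac{257}{-7} - 474 = \left(32 + 156\right) 257 \left(- \frac{1}{7}\right) - 474 = 188 \left(- \frac{257}{7}\right) - 474 = - \frac{48316}{7} - 474 = - \frac{51634}{7}$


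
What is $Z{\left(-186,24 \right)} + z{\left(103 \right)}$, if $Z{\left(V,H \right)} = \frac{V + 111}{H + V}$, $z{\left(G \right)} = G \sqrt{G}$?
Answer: $\frac{25}{54} + 103 \sqrt{103} \approx 1045.8$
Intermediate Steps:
$z{\left(G \right)} = G^{\frac{3}{2}}$
$Z{\left(V,H \right)} = \frac{111 + V}{H + V}$
$Z{\left(-186,24 \right)} + z{\left(103 \right)} = \frac{111 - 186}{24 - 186} + 103^{\frac{3}{2}} = \frac{1}{-162} \left(-75\right) + 103 \sqrt{103} = \left(- \frac{1}{162}\right) \left(-75\right) + 103 \sqrt{103} = \frac{25}{54} + 103 \sqrt{103}$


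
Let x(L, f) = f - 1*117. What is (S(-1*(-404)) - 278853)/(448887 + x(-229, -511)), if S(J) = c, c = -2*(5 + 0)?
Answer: -278863/448259 ≈ -0.62210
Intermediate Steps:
x(L, f) = -117 + f (x(L, f) = f - 117 = -117 + f)
c = -10 (c = -2*5 = -10)
S(J) = -10
(S(-1*(-404)) - 278853)/(448887 + x(-229, -511)) = (-10 - 278853)/(448887 + (-117 - 511)) = -278863/(448887 - 628) = -278863/448259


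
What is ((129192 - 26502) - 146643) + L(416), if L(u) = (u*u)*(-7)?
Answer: -1255345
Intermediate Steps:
L(u) = -7*u**2 (L(u) = u**2*(-7) = -7*u**2)
((129192 - 26502) - 146643) + L(416) = ((129192 - 26502) - 146643) - 7*416**2 = (102690 - 146643) - 7*173056 = -43953 - 1211392 = -1255345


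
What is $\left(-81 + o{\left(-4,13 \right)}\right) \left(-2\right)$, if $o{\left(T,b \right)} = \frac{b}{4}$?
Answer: $\frac{311}{2} \approx 155.5$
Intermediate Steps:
$o{\left(T,b \right)} = \frac{b}{4}$ ($o{\left(T,b \right)} = b \frac{1}{4} = \frac{b}{4}$)
$\left(-81 + o{\left(-4,13 \right)}\right) \left(-2\right) = \left(-81 + \frac{1}{4} \cdot 13\right) \left(-2\right) = \left(-81 + \frac{13}{4}\right) \left(-2\right) = \left(- \frac{311}{4}\right) \left(-2\right) = \frac{311}{2}$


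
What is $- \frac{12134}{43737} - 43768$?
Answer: $- \frac{1914293150}{43737} \approx -43768.0$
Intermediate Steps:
$- \frac{12134}{43737} - 43768 = - \frac{1914293150}{43737}$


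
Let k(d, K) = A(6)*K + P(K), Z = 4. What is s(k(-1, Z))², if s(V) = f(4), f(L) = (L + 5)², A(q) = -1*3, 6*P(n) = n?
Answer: 6561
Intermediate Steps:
P(n) = n/6
A(q) = -3
f(L) = (5 + L)²
k(d, K) = -17*K/6 (k(d, K) = -3*K + K/6 = -17*K/6)
s(V) = 81 (s(V) = (5 + 4)² = 9² = 81)
s(k(-1, Z))² = 81² = 6561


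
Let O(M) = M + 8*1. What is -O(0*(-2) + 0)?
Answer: -8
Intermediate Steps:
O(M) = 8 + M (O(M) = M + 8 = 8 + M)
-O(0*(-2) + 0) = -(8 + (0*(-2) + 0)) = -(8 + (0 + 0)) = -(8 + 0) = -1*8 = -8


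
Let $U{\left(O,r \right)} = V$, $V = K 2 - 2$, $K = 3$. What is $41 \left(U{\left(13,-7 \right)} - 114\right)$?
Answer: $-4510$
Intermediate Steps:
$V = 4$ ($V = 3 \cdot 2 - 2 = 6 - 2 = 4$)
$U{\left(O,r \right)} = 4$
$41 \left(U{\left(13,-7 \right)} - 114\right) = 41 \left(4 - 114\right) = 41 \left(-110\right) = -4510$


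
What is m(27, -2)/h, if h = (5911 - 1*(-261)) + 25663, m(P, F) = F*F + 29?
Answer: 33/31835 ≈ 0.0010366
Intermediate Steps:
m(P, F) = 29 + F² (m(P, F) = F² + 29 = 29 + F²)
h = 31835 (h = (5911 + 261) + 25663 = 6172 + 25663 = 31835)
m(27, -2)/h = (29 + (-2)²)/31835 = (29 + 4)*(1/31835) = 33*(1/31835) = 33/31835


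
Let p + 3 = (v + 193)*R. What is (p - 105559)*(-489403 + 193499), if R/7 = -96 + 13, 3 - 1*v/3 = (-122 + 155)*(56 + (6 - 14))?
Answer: -751000801152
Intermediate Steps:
v = -4743 (v = 9 - 3*(-122 + 155)*(56 + (6 - 14)) = 9 - 99*(56 - 8) = 9 - 99*48 = 9 - 3*1584 = 9 - 4752 = -4743)
R = -581 (R = 7*(-96 + 13) = 7*(-83) = -581)
p = 2643547 (p = -3 + (-4743 + 193)*(-581) = -3 - 4550*(-581) = -3 + 2643550 = 2643547)
(p - 105559)*(-489403 + 193499) = (2643547 - 105559)*(-489403 + 193499) = 2537988*(-295904) = -751000801152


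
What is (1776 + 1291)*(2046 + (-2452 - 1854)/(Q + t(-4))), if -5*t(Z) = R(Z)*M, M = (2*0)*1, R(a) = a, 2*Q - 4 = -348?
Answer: 546260303/86 ≈ 6.3519e+6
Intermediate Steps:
Q = -172 (Q = 2 + (½)*(-348) = 2 - 174 = -172)
M = 0 (M = 0*1 = 0)
t(Z) = 0 (t(Z) = -Z*0/5 = -⅕*0 = 0)
(1776 + 1291)*(2046 + (-2452 - 1854)/(Q + t(-4))) = (1776 + 1291)*(2046 + (-2452 - 1854)/(-172 + 0)) = 3067*(2046 - 4306/(-172)) = 3067*(2046 - 4306*(-1/172)) = 3067*(2046 + 2153/86) = 3067*(178109/86) = 546260303/86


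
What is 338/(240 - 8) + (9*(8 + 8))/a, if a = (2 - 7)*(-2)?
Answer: 9197/580 ≈ 15.857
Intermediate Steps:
a = 10 (a = -5*(-2) = 10)
338/(240 - 8) + (9*(8 + 8))/a = 338/(240 - 8) + (9*(8 + 8))/10 = 338/232 + (9*16)*(⅒) = 338*(1/232) + 144*(⅒) = 169/116 + 72/5 = 9197/580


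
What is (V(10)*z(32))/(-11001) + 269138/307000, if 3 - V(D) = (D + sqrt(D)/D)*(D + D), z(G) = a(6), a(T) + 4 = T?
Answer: 1540872569/1688653500 + 4*sqrt(10)/11001 ≈ 0.91364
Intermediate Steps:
a(T) = -4 + T
z(G) = 2 (z(G) = -4 + 6 = 2)
V(D) = 3 - 2*D*(D + 1/sqrt(D)) (V(D) = 3 - (D + sqrt(D)/D)*(D + D) = 3 - (D + 1/sqrt(D))*2*D = 3 - 2*D*(D + 1/sqrt(D)))
(V(10)*z(32))/(-11001) + 269138/307000 = ((3 - 2*sqrt(10) - 2*10**2)*2)/(-11001) + 269138/307000 = ((3 - 2*sqrt(10) - 2*100)*2)*(-1/11001) + 269138*(1/307000) = ((3 - 2*sqrt(10) - 200)*2)*(-1/11001) + 134569/153500 = ((-197 - 2*sqrt(10))*2)*(-1/11001) + 134569/153500 = (-394 - 4*sqrt(10))*(-1/11001) + 134569/153500 = (394/11001 + 4*sqrt(10)/11001) + 134569/153500 = 1540872569/1688653500 + 4*sqrt(10)/11001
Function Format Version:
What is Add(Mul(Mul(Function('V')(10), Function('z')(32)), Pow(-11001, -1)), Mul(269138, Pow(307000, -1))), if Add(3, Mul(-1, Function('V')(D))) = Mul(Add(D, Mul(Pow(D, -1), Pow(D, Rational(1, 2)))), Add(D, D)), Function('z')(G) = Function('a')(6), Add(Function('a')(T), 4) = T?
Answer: Add(Rational(1540872569, 1688653500), Mul(Rational(4, 11001), Pow(10, Rational(1, 2)))) ≈ 0.91364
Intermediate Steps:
Function('a')(T) = Add(-4, T)
Function('z')(G) = 2 (Function('z')(G) = Add(-4, 6) = 2)
Function('V')(D) = Add(3, Mul(-2, D, Add(D, Pow(D, Rational(-1, 2))))) (Function('V')(D) = Add(3, Mul(-1, Mul(Add(D, Mul(Pow(D, -1), Pow(D, Rational(1, 2)))), Add(D, D)))) = Add(3, Mul(-1, Mul(Add(D, Pow(D, Rational(-1, 2))), Mul(2, D)))) = Add(3, Mul(-1, Mul(2, D, Add(D, Pow(D, Rational(-1, 2)))))) = Add(3, Mul(-2, D, Add(D, Pow(D, Rational(-1, 2))))))
Add(Mul(Mul(Function('V')(10), Function('z')(32)), Pow(-11001, -1)), Mul(269138, Pow(307000, -1))) = Add(Mul(Mul(Add(3, Mul(-2, Pow(10, Rational(1, 2))), Mul(-2, Pow(10, 2))), 2), Pow(-11001, -1)), Mul(269138, Pow(307000, -1))) = Add(Mul(Mul(Add(3, Mul(-2, Pow(10, Rational(1, 2))), Mul(-2, 100)), 2), Rational(-1, 11001)), Mul(269138, Rational(1, 307000))) = Add(Mul(Mul(Add(3, Mul(-2, Pow(10, Rational(1, 2))), -200), 2), Rational(-1, 11001)), Rational(134569, 153500)) = Add(Mul(Mul(Add(-197, Mul(-2, Pow(10, Rational(1, 2)))), 2), Rational(-1, 11001)), Rational(134569, 153500)) = Add(Mul(Add(-394, Mul(-4, Pow(10, Rational(1, 2)))), Rational(-1, 11001)), Rational(134569, 153500)) = Add(Add(Rational(394, 11001), Mul(Rational(4, 11001), Pow(10, Rational(1, 2)))), Rational(134569, 153500)) = Add(Rational(1540872569, 1688653500), Mul(Rational(4, 11001), Pow(10, Rational(1, 2))))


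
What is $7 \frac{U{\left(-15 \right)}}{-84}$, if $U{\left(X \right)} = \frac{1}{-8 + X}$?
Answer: $\frac{1}{276} \approx 0.0036232$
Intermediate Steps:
$7 \frac{U{\left(-15 \right)}}{-84} = 7 \frac{1}{\left(-8 - 15\right) \left(-84\right)} = 7 \frac{1}{-23} \left(- \frac{1}{84}\right) = 7 \left(\left(- \frac{1}{23}\right) \left(- \frac{1}{84}\right)\right) = 7 \cdot \frac{1}{1932} = \frac{1}{276}$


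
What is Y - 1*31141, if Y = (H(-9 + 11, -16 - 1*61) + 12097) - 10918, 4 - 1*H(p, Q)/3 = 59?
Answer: -30127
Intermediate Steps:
H(p, Q) = -165 (H(p, Q) = 12 - 3*59 = 12 - 177 = -165)
Y = 1014 (Y = (-165 + 12097) - 10918 = 11932 - 10918 = 1014)
Y - 1*31141 = 1014 - 1*31141 = 1014 - 31141 = -30127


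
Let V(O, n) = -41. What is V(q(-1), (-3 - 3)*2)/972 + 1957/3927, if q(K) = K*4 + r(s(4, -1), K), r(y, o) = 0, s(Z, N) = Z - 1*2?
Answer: 580399/1272348 ≈ 0.45616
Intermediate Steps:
s(Z, N) = -2 + Z (s(Z, N) = Z - 2 = -2 + Z)
q(K) = 4*K (q(K) = K*4 + 0 = 4*K + 0 = 4*K)
V(q(-1), (-3 - 3)*2)/972 + 1957/3927 = -41/972 + 1957/3927 = 580399/1272348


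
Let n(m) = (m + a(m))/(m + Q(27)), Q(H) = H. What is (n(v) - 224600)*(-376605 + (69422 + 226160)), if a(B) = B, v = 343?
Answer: 3366558882111/185 ≈ 1.8198e+10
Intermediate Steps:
n(m) = 2*m/(27 + m) (n(m) = (m + m)/(m + 27) = (2*m)/(27 + m) = 2*m/(27 + m))
(n(v) - 224600)*(-376605 + (69422 + 226160)) = (2*343/(27 + 343) - 224600)*(-376605 + (69422 + 226160)) = (2*343/370 - 224600)*(-376605 + 295582) = (2*343*(1/370) - 224600)*(-81023) = (343/185 - 224600)*(-81023) = -41550657/185*(-81023) = 3366558882111/185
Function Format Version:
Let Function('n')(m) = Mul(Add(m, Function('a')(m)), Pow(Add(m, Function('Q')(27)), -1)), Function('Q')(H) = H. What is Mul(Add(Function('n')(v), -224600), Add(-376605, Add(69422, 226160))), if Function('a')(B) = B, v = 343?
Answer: Rational(3366558882111, 185) ≈ 1.8198e+10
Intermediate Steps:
Function('n')(m) = Mul(2, m, Pow(Add(27, m), -1)) (Function('n')(m) = Mul(Add(m, m), Pow(Add(m, 27), -1)) = Mul(Mul(2, m), Pow(Add(27, m), -1)) = Mul(2, m, Pow(Add(27, m), -1)))
Mul(Add(Function('n')(v), -224600), Add(-376605, Add(69422, 226160))) = Mul(Add(Mul(2, 343, Pow(Add(27, 343), -1)), -224600), Add(-376605, Add(69422, 226160))) = Mul(Add(Mul(2, 343, Pow(370, -1)), -224600), Add(-376605, 295582)) = Mul(Add(Mul(2, 343, Rational(1, 370)), -224600), -81023) = Mul(Add(Rational(343, 185), -224600), -81023) = Mul(Rational(-41550657, 185), -81023) = Rational(3366558882111, 185)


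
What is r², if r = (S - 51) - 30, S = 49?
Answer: 1024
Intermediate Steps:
r = -32 (r = (49 - 51) - 30 = -2 - 30 = -32)
r² = (-32)² = 1024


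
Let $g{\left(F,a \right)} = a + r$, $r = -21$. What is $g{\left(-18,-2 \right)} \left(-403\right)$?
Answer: $9269$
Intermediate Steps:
$g{\left(F,a \right)} = -21 + a$ ($g{\left(F,a \right)} = a - 21 = -21 + a$)
$g{\left(-18,-2 \right)} \left(-403\right) = \left(-21 - 2\right) \left(-403\right) = \left(-23\right) \left(-403\right) = 9269$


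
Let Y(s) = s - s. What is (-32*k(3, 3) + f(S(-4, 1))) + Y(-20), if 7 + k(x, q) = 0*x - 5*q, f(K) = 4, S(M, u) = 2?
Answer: 708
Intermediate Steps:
k(x, q) = -7 - 5*q (k(x, q) = -7 + (0*x - 5*q) = -7 + (0 - 5*q) = -7 - 5*q)
Y(s) = 0
(-32*k(3, 3) + f(S(-4, 1))) + Y(-20) = (-32*(-7 - 5*3) + 4) + 0 = (-32*(-7 - 15) + 4) + 0 = (-32*(-22) + 4) + 0 = (704 + 4) + 0 = 708 + 0 = 708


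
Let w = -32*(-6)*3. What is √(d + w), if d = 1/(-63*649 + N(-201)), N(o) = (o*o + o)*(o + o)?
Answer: √16798828827407473/5400429 ≈ 24.000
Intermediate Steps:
N(o) = 2*o*(o + o²) (N(o) = (o² + o)*(2*o) = (o + o²)*(2*o) = 2*o*(o + o²))
w = 576 (w = 192*3 = 576)
d = -1/16201287 (d = 1/(-63*649 + 2*(-201)²*(1 - 201)) = 1/(-40887 + 2*40401*(-200)) = 1/(-40887 - 16160400) = 1/(-16201287) = -1/16201287 ≈ -6.1724e-8)
√(d + w) = √(-1/16201287 + 576) = √(9331941311/16201287) = √16798828827407473/5400429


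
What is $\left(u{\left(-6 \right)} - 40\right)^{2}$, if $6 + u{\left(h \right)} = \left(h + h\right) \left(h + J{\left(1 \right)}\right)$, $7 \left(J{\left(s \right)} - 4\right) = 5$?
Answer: $\frac{45796}{49} \approx 934.61$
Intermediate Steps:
$J{\left(s \right)} = \frac{33}{7}$ ($J{\left(s \right)} = 4 + \frac{1}{7} \cdot 5 = 4 + \frac{5}{7} = \frac{33}{7}$)
$u{\left(h \right)} = -6 + 2 h \left(\frac{33}{7} + h\right)$ ($u{\left(h \right)} = -6 + \left(h + h\right) \left(h + \frac{33}{7}\right) = -6 + 2 h \left(\frac{33}{7} + h\right)$)
$\left(u{\left(-6 \right)} - 40\right)^{2} = \left(\left(-6 + 2 \left(-6\right)^{2} + \frac{66}{7} \left(-6\right)\right) - 40\right)^{2} = \left(\left(-6 + 2 \cdot 36 - \frac{396}{7}\right) - 40\right)^{2} = \left(\left(-6 + 72 - \frac{396}{7}\right) - 40\right)^{2} = \left(\frac{66}{7} - 40\right)^{2} = \left(- \frac{214}{7}\right)^{2} = \frac{45796}{49}$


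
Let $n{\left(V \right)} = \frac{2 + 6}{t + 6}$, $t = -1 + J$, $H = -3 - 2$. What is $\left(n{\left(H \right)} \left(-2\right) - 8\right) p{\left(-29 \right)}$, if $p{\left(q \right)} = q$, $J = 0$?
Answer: $\frac{1624}{5} \approx 324.8$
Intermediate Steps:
$H = -5$ ($H = -3 - 2 = -5$)
$t = -1$ ($t = -1 + 0 = -1$)
$n{\left(V \right)} = \frac{8}{5}$ ($n{\left(V \right)} = \frac{2 + 6}{-1 + 6} = \frac{8}{5}$)
$\left(n{\left(H \right)} \left(-2\right) - 8\right) p{\left(-29 \right)} = \left(\frac{8}{5} \left(-2\right) - 8\right) \left(-29\right) = \left(- \frac{16}{5} - 8\right) \left(-29\right) = \left(- \frac{56}{5}\right) \left(-29\right) = \frac{1624}{5}$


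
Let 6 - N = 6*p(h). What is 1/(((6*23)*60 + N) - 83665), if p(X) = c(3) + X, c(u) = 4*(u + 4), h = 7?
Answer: -1/75589 ≈ -1.3229e-5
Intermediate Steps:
c(u) = 16 + 4*u (c(u) = 4*(4 + u) = 16 + 4*u)
p(X) = 28 + X (p(X) = (16 + 4*3) + X = (16 + 12) + X = 28 + X)
N = -204 (N = 6 - 6*(28 + 7) = 6 - 6*35 = 6 - 1*210 = 6 - 210 = -204)
1/(((6*23)*60 + N) - 83665) = 1/(((6*23)*60 - 204) - 83665) = 1/((138*60 - 204) - 83665) = 1/((8280 - 204) - 83665) = 1/(8076 - 83665) = 1/(-75589) = -1/75589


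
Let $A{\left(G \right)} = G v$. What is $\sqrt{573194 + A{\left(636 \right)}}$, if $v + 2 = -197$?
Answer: $\sqrt{446630} \approx 668.3$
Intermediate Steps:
$v = -199$ ($v = -2 - 197 = -199$)
$A{\left(G \right)} = - 199 G$ ($A{\left(G \right)} = G \left(-199\right) = - 199 G$)
$\sqrt{573194 + A{\left(636 \right)}} = \sqrt{573194 - 126564} = \sqrt{446630}$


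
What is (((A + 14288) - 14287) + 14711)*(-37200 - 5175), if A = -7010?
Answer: -326372250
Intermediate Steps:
(((A + 14288) - 14287) + 14711)*(-37200 - 5175) = (((-7010 + 14288) - 14287) + 14711)*(-37200 - 5175) = ((7278 - 14287) + 14711)*(-42375) = (-7009 + 14711)*(-42375) = 7702*(-42375) = -326372250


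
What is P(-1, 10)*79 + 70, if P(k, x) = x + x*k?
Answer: 70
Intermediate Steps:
P(k, x) = x + k*x
P(-1, 10)*79 + 70 = (10*(1 - 1))*79 + 70 = (10*0)*79 + 70 = 0*79 + 70 = 0 + 70 = 70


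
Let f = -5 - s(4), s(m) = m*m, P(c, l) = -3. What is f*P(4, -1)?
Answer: 63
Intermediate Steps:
s(m) = m**2
f = -21 (f = -5 - 1*4**2 = -5 - 1*16 = -5 - 16 = -21)
f*P(4, -1) = -21*(-3) = 63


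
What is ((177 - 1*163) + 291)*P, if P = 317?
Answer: 96685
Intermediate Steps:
((177 - 1*163) + 291)*P = ((177 - 1*163) + 291)*317 = ((177 - 163) + 291)*317 = (14 + 291)*317 = 305*317 = 96685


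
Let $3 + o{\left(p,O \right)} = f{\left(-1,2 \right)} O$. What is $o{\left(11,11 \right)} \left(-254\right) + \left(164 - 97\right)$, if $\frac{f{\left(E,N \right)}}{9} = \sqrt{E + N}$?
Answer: $-24317$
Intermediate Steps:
$f{\left(E,N \right)} = 9 \sqrt{E + N}$
$o{\left(p,O \right)} = -3 + 9 O$ ($o{\left(p,O \right)} = -3 + 9 \sqrt{-1 + 2} O = -3 + 9 \sqrt{1} O = -3 + 9 \cdot 1 O = -3 + 9 O$)
$o{\left(11,11 \right)} \left(-254\right) + \left(164 - 97\right) = \left(-3 + 9 \cdot 11\right) \left(-254\right) + \left(164 - 97\right) = \left(-3 + 99\right) \left(-254\right) + 67 = 96 \left(-254\right) + 67 = -24384 + 67 = -24317$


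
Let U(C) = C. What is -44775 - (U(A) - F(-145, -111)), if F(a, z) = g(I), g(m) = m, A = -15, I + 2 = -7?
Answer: -44769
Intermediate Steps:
I = -9 (I = -2 - 7 = -9)
F(a, z) = -9
-44775 - (U(A) - F(-145, -111)) = -44775 - (-15 - 1*(-9)) = -44775 - (-15 + 9) = -44775 - 1*(-6) = -44775 + 6 = -44769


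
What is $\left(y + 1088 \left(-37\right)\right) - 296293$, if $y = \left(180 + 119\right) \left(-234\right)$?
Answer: $-406515$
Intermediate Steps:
$y = -69966$ ($y = 299 \left(-234\right) = -69966$)
$\left(y + 1088 \left(-37\right)\right) - 296293 = \left(-69966 + 1088 \left(-37\right)\right) - 296293 = \left(-69966 - 40256\right) - 296293 = -110222 - 296293 = -406515$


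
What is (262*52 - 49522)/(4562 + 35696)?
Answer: -17949/20129 ≈ -0.89170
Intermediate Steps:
(262*52 - 49522)/(4562 + 35696) = (13624 - 49522)/40258 = -35898*1/40258 = -17949/20129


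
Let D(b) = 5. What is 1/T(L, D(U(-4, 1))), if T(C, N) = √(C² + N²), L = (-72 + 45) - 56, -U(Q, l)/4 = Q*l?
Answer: √6914/6914 ≈ 0.012026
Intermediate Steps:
U(Q, l) = -4*Q*l
L = -83 (L = -27 - 56 = -83)
1/T(L, D(U(-4, 1))) = 1/(√((-83)² + 5²)) = 1/(√(6889 + 25)) = 1/(√6914) = √6914/6914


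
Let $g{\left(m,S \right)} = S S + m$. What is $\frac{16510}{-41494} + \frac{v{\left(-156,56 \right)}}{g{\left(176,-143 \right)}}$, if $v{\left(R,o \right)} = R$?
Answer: $- \frac{57831969}{142635625} \approx -0.40545$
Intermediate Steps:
$g{\left(m,S \right)} = m + S^{2}$ ($g{\left(m,S \right)} = S^{2} + m = m + S^{2}$)
$\frac{16510}{-41494} + \frac{v{\left(-156,56 \right)}}{g{\left(176,-143 \right)}} = \frac{16510}{-41494} - \frac{156}{176 + \left(-143\right)^{2}} = 16510 \left(- \frac{1}{41494}\right) - \frac{156}{176 + 20449} = - \frac{8255}{20747} - \frac{156}{20625} = - \frac{8255}{20747} - \frac{52}{6875} = - \frac{57831969}{142635625}$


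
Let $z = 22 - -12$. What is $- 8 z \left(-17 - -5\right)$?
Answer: $3264$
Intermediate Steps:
$z = 34$ ($z = 22 + 12 = 34$)
$- 8 z \left(-17 - -5\right) = \left(-8\right) 34 \left(-17 - -5\right) = - 272 \left(-17 + 5\right) = \left(-272\right) \left(-12\right) = 3264$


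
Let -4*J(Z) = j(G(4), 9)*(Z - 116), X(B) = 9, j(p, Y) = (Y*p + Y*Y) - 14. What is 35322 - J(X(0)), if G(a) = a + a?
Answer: 126415/4 ≈ 31604.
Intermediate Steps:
G(a) = 2*a
j(p, Y) = -14 + Y**2 + Y*p (j(p, Y) = (Y*p + Y**2) - 14 = (Y**2 + Y*p) - 14 = -14 + Y**2 + Y*p)
J(Z) = 4031 - 139*Z/4 (J(Z) = -(-14 + 9**2 + 9*(2*4))*(Z - 116)/4 = -(-14 + 81 + 9*8)*(-116 + Z)/4 = -(-14 + 81 + 72)*(-116 + Z)/4 = -139*(-116 + Z)/4 = -(-16124 + 139*Z)/4 = 4031 - 139*Z/4)
35322 - J(X(0)) = 35322 - (4031 - 139/4*9) = 35322 - (4031 - 1251/4) = 35322 - 1*14873/4 = 35322 - 14873/4 = 126415/4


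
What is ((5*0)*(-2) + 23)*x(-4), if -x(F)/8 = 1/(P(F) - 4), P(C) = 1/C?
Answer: 736/17 ≈ 43.294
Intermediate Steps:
x(F) = -8/(-4 + 1/F) (x(F) = -8/(1/F - 4) = -8/(-4 + 1/F))
((5*0)*(-2) + 23)*x(-4) = ((5*0)*(-2) + 23)*(8*(-4)/(-1 + 4*(-4))) = (0*(-2) + 23)*(8*(-4)/(-1 - 16)) = (0 + 23)*(8*(-4)/(-17)) = 23*(8*(-4)*(-1/17)) = 23*(32/17) = 736/17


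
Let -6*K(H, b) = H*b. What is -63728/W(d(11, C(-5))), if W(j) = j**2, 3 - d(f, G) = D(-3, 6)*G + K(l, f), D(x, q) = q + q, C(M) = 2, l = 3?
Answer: -254912/961 ≈ -265.26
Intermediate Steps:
K(H, b) = -H*b/6
D(x, q) = 2*q
d(f, G) = 3 + f/2 - 12*G (d(f, G) = 3 - ((2*6)*G - 1/6*3*f) = 3 - (12*G - f/2) = 3 + (f/2 - 12*G) = 3 + f/2 - 12*G)
-63728/W(d(11, C(-5))) = -63728/(3 + (1/2)*11 - 12*2)**2 = -63728/(3 + 11/2 - 24)**2 = -63728/((-31/2)**2) = -63728/961/4 = -63728*4/961 = -254912/961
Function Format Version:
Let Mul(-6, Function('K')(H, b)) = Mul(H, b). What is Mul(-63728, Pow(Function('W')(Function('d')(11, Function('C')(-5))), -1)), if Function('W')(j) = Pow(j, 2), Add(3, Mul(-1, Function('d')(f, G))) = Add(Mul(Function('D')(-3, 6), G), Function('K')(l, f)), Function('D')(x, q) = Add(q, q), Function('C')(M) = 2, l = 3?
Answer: Rational(-254912, 961) ≈ -265.26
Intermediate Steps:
Function('K')(H, b) = Mul(Rational(-1, 6), H, b) (Function('K')(H, b) = Mul(Rational(-1, 6), Mul(H, b)) = Mul(Rational(-1, 6), H, b))
Function('D')(x, q) = Mul(2, q)
Function('d')(f, G) = Add(3, Mul(Rational(1, 2), f), Mul(-12, G)) (Function('d')(f, G) = Add(3, Mul(-1, Add(Mul(Mul(2, 6), G), Mul(Rational(-1, 6), 3, f)))) = Add(3, Mul(-1, Add(Mul(12, G), Mul(Rational(-1, 2), f)))) = Add(3, Add(Mul(Rational(1, 2), f), Mul(-12, G))) = Add(3, Mul(Rational(1, 2), f), Mul(-12, G)))
Mul(-63728, Pow(Function('W')(Function('d')(11, Function('C')(-5))), -1)) = Mul(-63728, Pow(Pow(Add(3, Mul(Rational(1, 2), 11), Mul(-12, 2)), 2), -1)) = Mul(-63728, Pow(Pow(Add(3, Rational(11, 2), -24), 2), -1)) = Mul(-63728, Pow(Pow(Rational(-31, 2), 2), -1)) = Mul(-63728, Pow(Rational(961, 4), -1)) = Mul(-63728, Rational(4, 961)) = Rational(-254912, 961)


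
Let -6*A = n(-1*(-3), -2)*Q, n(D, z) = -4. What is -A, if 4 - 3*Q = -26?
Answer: -20/3 ≈ -6.6667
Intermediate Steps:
Q = 10 (Q = 4/3 - ⅓*(-26) = 4/3 + 26/3 = 10)
A = 20/3 (A = -(-2)*10/3 = -⅙*(-40) = 20/3 ≈ 6.6667)
-A = -1*20/3 = -20/3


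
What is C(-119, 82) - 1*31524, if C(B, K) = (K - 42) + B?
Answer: -31603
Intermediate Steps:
C(B, K) = -42 + B + K (C(B, K) = (-42 + K) + B = -42 + B + K)
C(-119, 82) - 1*31524 = (-42 - 119 + 82) - 1*31524 = -79 - 31524 = -31603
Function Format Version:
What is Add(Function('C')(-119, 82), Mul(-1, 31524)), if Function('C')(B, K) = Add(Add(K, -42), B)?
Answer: -31603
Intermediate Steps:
Function('C')(B, K) = Add(-42, B, K) (Function('C')(B, K) = Add(Add(-42, K), B) = Add(-42, B, K))
Add(Function('C')(-119, 82), Mul(-1, 31524)) = Add(Add(-42, -119, 82), Mul(-1, 31524)) = Add(-79, -31524) = -31603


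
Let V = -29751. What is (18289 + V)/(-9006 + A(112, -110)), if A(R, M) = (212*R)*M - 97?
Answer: 11462/2620943 ≈ 0.0043732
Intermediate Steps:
A(R, M) = -97 + 212*M*R (A(R, M) = 212*M*R - 97 = -97 + 212*M*R)
(18289 + V)/(-9006 + A(112, -110)) = (18289 - 29751)/(-9006 + (-97 + 212*(-110)*112)) = -11462/(-9006 + (-97 - 2611840)) = -11462/(-9006 - 2611937) = -11462/(-2620943) = -11462*(-1/2620943) = 11462/2620943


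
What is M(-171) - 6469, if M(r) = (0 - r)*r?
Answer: -35710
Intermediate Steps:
M(r) = -r**2 (M(r) = (-r)*r = -r**2)
M(-171) - 6469 = -1*(-171)**2 - 6469 = -1*29241 - 6469 = -29241 - 6469 = -35710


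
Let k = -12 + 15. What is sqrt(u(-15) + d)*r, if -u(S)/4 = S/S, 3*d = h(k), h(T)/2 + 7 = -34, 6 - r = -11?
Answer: 17*I*sqrt(282)/3 ≈ 95.16*I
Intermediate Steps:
k = 3
r = 17 (r = 6 - 1*(-11) = 6 + 11 = 17)
h(T) = -82 (h(T) = -14 + 2*(-34) = -14 - 68 = -82)
d = -82/3 (d = (1/3)*(-82) = -82/3 ≈ -27.333)
u(S) = -4 (u(S) = -4*S/S = -4*1 = -4)
sqrt(u(-15) + d)*r = sqrt(-4 - 82/3)*17 = sqrt(-94/3)*17 = (I*sqrt(282)/3)*17 = 17*I*sqrt(282)/3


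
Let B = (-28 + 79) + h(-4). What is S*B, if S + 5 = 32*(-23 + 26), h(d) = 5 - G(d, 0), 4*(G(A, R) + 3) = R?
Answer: 5369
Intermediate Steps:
G(A, R) = -3 + R/4
h(d) = 8 (h(d) = 5 - (-3 + (1/4)*0) = 5 - (-3 + 0) = 5 - 1*(-3) = 5 + 3 = 8)
S = 91 (S = -5 + 32*(-23 + 26) = -5 + 32*3 = -5 + 96 = 91)
B = 59 (B = (-28 + 79) + 8 = 51 + 8 = 59)
S*B = 91*59 = 5369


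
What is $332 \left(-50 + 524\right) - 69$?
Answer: $157299$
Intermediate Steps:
$332 \left(-50 + 524\right) - 69 = 332 \cdot 474 - 69 = 157368 - 69 = 157299$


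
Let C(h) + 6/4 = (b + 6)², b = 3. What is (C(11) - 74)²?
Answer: 121/4 ≈ 30.250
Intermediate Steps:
C(h) = 159/2 (C(h) = -3/2 + (3 + 6)² = -3/2 + 9² = -3/2 + 81 = 159/2)
(C(11) - 74)² = (159/2 - 74)² = (11/2)² = 121/4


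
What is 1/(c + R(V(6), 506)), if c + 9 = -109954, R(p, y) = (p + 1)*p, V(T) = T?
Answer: -1/109921 ≈ -9.0974e-6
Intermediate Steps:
R(p, y) = p*(1 + p) (R(p, y) = (1 + p)*p = p*(1 + p))
c = -109963 (c = -9 - 109954 = -109963)
1/(c + R(V(6), 506)) = 1/(-109963 + 6*(1 + 6)) = 1/(-109963 + 6*7) = 1/(-109963 + 42) = 1/(-109921) = -1/109921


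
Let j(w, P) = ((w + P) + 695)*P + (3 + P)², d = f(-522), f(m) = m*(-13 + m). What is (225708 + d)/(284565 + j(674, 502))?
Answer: 84163/246472 ≈ 0.34147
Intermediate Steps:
d = 279270 (d = -522*(-13 - 522) = -522*(-535) = 279270)
j(w, P) = (3 + P)² + P*(695 + P + w) (j(w, P) = ((P + w) + 695)*P + (3 + P)² = (695 + P + w)*P + (3 + P)² = P*(695 + P + w) + (3 + P)² = (3 + P)² + P*(695 + P + w))
(225708 + d)/(284565 + j(674, 502)) = (225708 + 279270)/(284565 + (9 + 2*502² + 701*502 + 502*674)) = 504978/(284565 + (9 + 2*252004 + 351902 + 338348)) = 504978/(284565 + (9 + 504008 + 351902 + 338348)) = 504978/(284565 + 1194267) = 504978/1478832 = 504978*(1/1478832) = 84163/246472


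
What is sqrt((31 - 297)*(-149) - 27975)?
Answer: sqrt(11659) ≈ 107.98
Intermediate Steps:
sqrt((31 - 297)*(-149) - 27975) = sqrt(-266*(-149) - 27975) = sqrt(39634 - 27975) = sqrt(11659)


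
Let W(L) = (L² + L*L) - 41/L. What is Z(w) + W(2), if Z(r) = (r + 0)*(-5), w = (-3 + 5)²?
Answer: -65/2 ≈ -32.500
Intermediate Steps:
W(L) = -41/L + 2*L² (W(L) = (L² + L²) - 41/L = 2*L² - 41/L = -41/L + 2*L²)
w = 4 (w = 2² = 4)
Z(r) = -5*r (Z(r) = r*(-5) = -5*r)
Z(w) + W(2) = -5*4 + (-41 + 2*2³)/2 = -20 + (-41 + 2*8)/2 = -20 + (-41 + 16)/2 = -20 + (½)*(-25) = -20 - 25/2 = -65/2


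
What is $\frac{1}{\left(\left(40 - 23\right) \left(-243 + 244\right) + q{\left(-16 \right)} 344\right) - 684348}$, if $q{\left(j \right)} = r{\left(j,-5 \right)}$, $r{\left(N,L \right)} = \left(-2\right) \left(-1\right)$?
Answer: $- \frac{1}{683643} \approx -1.4628 \cdot 10^{-6}$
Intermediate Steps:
$r{\left(N,L \right)} = 2$
$q{\left(j \right)} = 2$
$\frac{1}{\left(\left(40 - 23\right) \left(-243 + 244\right) + q{\left(-16 \right)} 344\right) - 684348} = \frac{1}{\left(\left(40 - 23\right) \left(-243 + 244\right) + 2 \cdot 344\right) - 684348} = \frac{1}{\left(17 \cdot 1 + 688\right) - 684348} = \frac{1}{\left(17 + 688\right) - 684348} = \frac{1}{705 - 684348} = \frac{1}{-683643} = - \frac{1}{683643}$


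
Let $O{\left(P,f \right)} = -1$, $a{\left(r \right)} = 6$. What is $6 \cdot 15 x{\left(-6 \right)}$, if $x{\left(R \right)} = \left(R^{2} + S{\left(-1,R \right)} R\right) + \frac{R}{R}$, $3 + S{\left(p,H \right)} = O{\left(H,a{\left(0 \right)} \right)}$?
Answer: $5490$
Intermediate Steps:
$S{\left(p,H \right)} = -4$ ($S{\left(p,H \right)} = -3 - 1 = -4$)
$x{\left(R \right)} = 1 + R^{2} - 4 R$ ($x{\left(R \right)} = \left(R^{2} - 4 R\right) + \frac{R}{R} = \left(R^{2} - 4 R\right) + 1 = 1 + R^{2} - 4 R$)
$6 \cdot 15 x{\left(-6 \right)} = 6 \cdot 15 \left(1 + \left(-6\right)^{2} - -24\right) = 90 \left(1 + 36 + 24\right) = 90 \cdot 61 = 5490$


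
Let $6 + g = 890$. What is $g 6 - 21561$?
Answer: $-16257$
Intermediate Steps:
$g = 884$ ($g = -6 + 890 = 884$)
$g 6 - 21561 = 884 \cdot 6 - 21561 = 5304 - 21561 = -16257$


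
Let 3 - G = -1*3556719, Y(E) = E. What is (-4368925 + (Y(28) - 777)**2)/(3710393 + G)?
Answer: -3807924/7267115 ≈ -0.52399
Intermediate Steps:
G = 3556722 (G = 3 - (-1)*3556719 = 3 - 1*(-3556719) = 3 + 3556719 = 3556722)
(-4368925 + (Y(28) - 777)**2)/(3710393 + G) = (-4368925 + (28 - 777)**2)/(3710393 + 3556722) = (-4368925 + (-749)**2)/7267115 = (-4368925 + 561001)*(1/7267115) = -3807924*1/7267115 = -3807924/7267115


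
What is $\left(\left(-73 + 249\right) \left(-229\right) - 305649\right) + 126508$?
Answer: $-219445$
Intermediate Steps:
$\left(\left(-73 + 249\right) \left(-229\right) - 305649\right) + 126508 = \left(176 \left(-229\right) - 305649\right) + 126508 = \left(-40304 - 305649\right) + 126508 = -345953 + 126508 = -219445$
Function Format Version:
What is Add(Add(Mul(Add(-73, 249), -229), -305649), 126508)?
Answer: -219445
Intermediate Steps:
Add(Add(Mul(Add(-73, 249), -229), -305649), 126508) = Add(Add(Mul(176, -229), -305649), 126508) = Add(Add(-40304, -305649), 126508) = Add(-345953, 126508) = -219445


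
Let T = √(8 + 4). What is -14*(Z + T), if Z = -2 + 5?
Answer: -42 - 28*√3 ≈ -90.497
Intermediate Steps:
Z = 3
T = 2*√3 (T = √12 = 2*√3 ≈ 3.4641)
-14*(Z + T) = -14*(3 + 2*√3) = -42 - 28*√3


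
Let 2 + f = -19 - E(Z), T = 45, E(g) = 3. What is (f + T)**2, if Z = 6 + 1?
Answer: 441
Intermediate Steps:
Z = 7
f = -24 (f = -2 + (-19 - 1*3) = -2 + (-19 - 3) = -2 - 22 = -24)
(f + T)**2 = (-24 + 45)**2 = 21**2 = 441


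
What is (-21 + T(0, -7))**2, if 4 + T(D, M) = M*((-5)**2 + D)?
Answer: 40000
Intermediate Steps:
T(D, M) = -4 + M*(25 + D) (T(D, M) = -4 + M*((-5)**2 + D) = -4 + M*(25 + D))
(-21 + T(0, -7))**2 = (-21 + (-4 + 25*(-7) + 0*(-7)))**2 = (-21 + (-4 - 175 + 0))**2 = (-21 - 179)**2 = (-200)**2 = 40000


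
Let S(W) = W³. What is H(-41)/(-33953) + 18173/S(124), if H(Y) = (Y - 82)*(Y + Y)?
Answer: -18613181795/64735604672 ≈ -0.28753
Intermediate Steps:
H(Y) = 2*Y*(-82 + Y) (H(Y) = (-82 + Y)*(2*Y) = 2*Y*(-82 + Y))
H(-41)/(-33953) + 18173/S(124) = (2*(-41)*(-82 - 41))/(-33953) + 18173/(124³) = (2*(-41)*(-123))*(-1/33953) + 18173/1906624 = 10086*(-1/33953) + 18173*(1/1906624) = -10086/33953 + 18173/1906624 = -18613181795/64735604672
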